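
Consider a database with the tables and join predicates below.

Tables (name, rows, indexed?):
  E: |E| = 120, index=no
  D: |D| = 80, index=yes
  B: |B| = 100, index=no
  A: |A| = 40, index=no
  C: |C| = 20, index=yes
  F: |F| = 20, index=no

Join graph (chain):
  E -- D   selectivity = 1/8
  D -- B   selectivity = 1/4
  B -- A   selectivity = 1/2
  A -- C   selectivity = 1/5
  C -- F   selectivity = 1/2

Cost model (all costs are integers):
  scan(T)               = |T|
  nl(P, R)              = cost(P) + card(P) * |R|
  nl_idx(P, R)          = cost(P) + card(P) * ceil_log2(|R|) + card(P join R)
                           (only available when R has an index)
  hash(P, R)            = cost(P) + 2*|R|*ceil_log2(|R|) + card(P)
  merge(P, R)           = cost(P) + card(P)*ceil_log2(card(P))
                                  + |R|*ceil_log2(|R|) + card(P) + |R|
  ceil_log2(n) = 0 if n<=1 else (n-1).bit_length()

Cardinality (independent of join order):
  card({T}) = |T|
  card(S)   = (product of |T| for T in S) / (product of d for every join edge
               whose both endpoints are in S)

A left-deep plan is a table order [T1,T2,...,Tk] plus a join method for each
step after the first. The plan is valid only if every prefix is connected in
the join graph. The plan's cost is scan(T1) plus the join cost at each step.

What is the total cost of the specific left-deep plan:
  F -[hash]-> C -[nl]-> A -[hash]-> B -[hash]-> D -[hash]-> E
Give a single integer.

1694040

step 1: scan F: cost=20, card=20
step 2: join C via hash
    card(P join C) = 20*20/(2) = 200
    cost = 20 + 2*20*5 + 20 = 240
step 3: join A via nl
    card(P join A) = 200*40/(5) = 1600
    cost = 240 + 200*40 = 8240
step 4: join B via hash
    card(P join B) = 1600*100/(2) = 80000
    cost = 8240 + 2*100*7 + 1600 = 11240
step 5: join D via hash
    card(P join D) = 80000*80/(4) = 1600000
    cost = 11240 + 2*80*7 + 80000 = 92360
step 6: join E via hash
    card(P join E) = 1600000*120/(8) = 24000000
    cost = 92360 + 2*120*7 + 1600000 = 1694040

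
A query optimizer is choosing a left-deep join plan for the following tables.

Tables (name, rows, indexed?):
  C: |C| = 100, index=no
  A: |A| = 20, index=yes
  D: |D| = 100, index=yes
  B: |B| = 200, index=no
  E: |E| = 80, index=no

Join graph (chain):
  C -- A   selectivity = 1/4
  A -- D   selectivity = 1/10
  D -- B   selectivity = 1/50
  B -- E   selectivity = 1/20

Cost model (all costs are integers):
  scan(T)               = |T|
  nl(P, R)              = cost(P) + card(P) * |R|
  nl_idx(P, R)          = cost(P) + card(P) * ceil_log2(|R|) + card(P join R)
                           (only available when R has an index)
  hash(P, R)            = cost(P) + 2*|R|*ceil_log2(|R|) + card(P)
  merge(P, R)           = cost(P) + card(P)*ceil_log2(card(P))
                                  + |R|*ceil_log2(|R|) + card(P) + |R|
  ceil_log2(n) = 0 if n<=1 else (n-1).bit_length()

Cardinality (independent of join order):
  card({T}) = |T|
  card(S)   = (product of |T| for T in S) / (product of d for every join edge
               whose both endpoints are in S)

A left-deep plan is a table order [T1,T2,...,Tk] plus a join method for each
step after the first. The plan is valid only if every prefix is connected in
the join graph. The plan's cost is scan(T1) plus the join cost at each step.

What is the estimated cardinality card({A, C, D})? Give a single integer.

Tables in S: A(20), C(100), D(100)
Edges inside S: C-A(d=4), A-D(d=10)
numerator = 20 * 100 * 100 = 200000
denominator = 4 * 10 = 40
card(S) = 200000 / 40 = 5000

5000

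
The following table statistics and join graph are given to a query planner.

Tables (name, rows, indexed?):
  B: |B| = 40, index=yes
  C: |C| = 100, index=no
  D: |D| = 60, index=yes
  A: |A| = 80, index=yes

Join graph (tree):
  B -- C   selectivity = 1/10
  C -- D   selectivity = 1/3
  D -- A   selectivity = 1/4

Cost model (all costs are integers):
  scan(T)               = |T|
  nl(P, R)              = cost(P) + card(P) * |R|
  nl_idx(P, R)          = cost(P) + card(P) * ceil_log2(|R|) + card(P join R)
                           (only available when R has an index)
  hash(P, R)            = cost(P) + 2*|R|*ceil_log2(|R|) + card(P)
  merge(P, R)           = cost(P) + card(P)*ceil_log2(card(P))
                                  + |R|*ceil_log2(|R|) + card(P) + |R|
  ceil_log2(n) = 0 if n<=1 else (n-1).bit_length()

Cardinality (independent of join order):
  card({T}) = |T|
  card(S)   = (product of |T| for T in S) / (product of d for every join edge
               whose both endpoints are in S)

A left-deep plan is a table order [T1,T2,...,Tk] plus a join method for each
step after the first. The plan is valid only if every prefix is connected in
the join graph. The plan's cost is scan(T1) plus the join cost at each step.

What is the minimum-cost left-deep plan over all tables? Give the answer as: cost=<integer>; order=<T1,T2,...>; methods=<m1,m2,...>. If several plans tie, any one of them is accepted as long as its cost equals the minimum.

Selinger DP (subsets sized 1..n):
  {B}: scan cost=40, card=40
  {C}: scan cost=100, card=100
  {D}: scan cost=60, card=60
  {A}: scan cost=80, card=80
  {BC}: card=400; try (B,hash)→680, (B,nl_idx)→1100, (C,merge)→1120, (B,merge)→1180, (C,hash)→1480, (C,nl)→4040 …(+1); best=680 via (B,hash)
  {CD}: card=2000; try (D,hash)→920, (C,merge)→1280, (D,merge)→1320, (C,hash)→1520, (D,nl_idx)→2700, (C,nl)→6060 …(+1); best=920 via (D,hash)
  {AD}: card=1200; try (D,hash)→880, (A,merge)→1120, (D,merge)→1140, (A,hash)→1240, (A,nl_idx)→1680, (D,nl_idx)→1760 …(+2); best=880 via (D,hash)
  {BCD}: card=8000; try (D,hash)→1800, (B,hash)→3400, (D,merge)→5100, (D,nl_idx)→11080, (B,nl_idx)→20920, (D,nl)→24680 …(+2); best=1800 via (D,hash)
  {ACD}: card=40000; try (C,hash)→3480, (A,hash)→4040, (C,merge)→16080, (A,merge)→25560, (A,nl_idx)→54920, (C,nl)→120880 …(+1); best=3480 via (C,hash)
  {ABCD}: card=160000; try (A,hash)→10920, (B,hash)→43960, (A,merge)→114440, (A,nl_idx)→217800, (B,nl_idx)→403480, (A,nl)→641800 …(+2); best=10920 via (A,hash)

cost=10920; order=C,B,D,A; methods=hash,hash,hash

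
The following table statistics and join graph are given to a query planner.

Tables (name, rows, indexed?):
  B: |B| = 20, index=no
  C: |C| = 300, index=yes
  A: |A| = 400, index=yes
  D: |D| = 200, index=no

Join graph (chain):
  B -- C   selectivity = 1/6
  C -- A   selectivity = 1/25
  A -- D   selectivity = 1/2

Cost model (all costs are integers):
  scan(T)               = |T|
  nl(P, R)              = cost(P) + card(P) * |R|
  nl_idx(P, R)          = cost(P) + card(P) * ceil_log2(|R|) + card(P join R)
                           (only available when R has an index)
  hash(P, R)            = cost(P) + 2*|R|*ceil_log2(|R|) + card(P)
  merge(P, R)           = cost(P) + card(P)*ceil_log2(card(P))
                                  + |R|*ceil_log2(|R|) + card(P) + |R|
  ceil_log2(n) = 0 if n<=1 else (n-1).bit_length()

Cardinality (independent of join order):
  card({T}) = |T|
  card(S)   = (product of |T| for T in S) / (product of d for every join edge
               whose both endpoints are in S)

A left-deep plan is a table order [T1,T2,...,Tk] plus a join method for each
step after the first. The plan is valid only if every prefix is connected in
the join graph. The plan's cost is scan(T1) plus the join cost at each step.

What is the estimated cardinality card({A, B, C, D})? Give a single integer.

Tables in S: A(400), B(20), C(300), D(200)
Edges inside S: B-C(d=6), C-A(d=25), A-D(d=2)
numerator = 400 * 20 * 300 * 200 = 480000000
denominator = 6 * 25 * 2 = 300
card(S) = 480000000 / 300 = 1600000

1600000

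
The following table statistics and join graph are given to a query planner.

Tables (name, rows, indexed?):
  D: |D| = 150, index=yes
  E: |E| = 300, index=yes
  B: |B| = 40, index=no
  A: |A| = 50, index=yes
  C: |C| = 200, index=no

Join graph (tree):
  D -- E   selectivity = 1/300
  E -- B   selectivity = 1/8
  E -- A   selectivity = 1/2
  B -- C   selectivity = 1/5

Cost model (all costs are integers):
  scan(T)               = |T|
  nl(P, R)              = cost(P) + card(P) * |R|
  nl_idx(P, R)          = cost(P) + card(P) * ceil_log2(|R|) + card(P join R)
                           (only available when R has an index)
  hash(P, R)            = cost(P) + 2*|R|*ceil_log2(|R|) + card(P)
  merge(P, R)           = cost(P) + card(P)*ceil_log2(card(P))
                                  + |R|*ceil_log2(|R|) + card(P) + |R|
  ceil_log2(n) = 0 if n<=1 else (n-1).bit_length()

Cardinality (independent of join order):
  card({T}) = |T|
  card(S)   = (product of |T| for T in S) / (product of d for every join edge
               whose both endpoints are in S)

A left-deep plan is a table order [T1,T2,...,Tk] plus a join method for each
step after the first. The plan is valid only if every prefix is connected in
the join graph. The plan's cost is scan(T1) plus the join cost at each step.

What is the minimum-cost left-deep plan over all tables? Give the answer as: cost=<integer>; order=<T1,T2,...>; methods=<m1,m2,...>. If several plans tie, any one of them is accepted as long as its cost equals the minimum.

cost=25580; order=D,E,B,A,C; methods=nl_idx,hash,hash,hash

Selinger DP (subsets sized 1..n):
  {D}: scan cost=150, card=150
  {E}: scan cost=300, card=300
  {B}: scan cost=40, card=40
  {A}: scan cost=50, card=50
  {C}: scan cost=200, card=200
  {DE}: card=150; try (E,nl_idx)→1650, (D,nl_idx)→2850, (D,hash)→3000, (E,merge)→4500, (D,merge)→4650, (E,hash)→5700 …(+2); best=1650 via (E,nl_idx)
  {BE}: card=1500; try (B,hash)→1080, (E,nl_idx)→1900, (E,merge)→3320, (B,merge)→3580, (E,hash)→5480, (E,nl)→12040 …(+1); best=1080 via (B,hash)
  {AE}: card=7500; try (A,hash)→1200, (E,merge)→3400, (A,merge)→3650, (E,hash)→5500, (E,nl_idx)→8000, (A,nl_idx)→9600 …(+2); best=1200 via (A,hash)
  {BC}: card=1600; try (B,hash)→880, (C,merge)→2120, (B,merge)→2280, (C,hash)→3280, (C,nl)→8040, (B,nl)→8200; best=880 via (B,hash)
  {BDE}: card=750; try (B,hash)→2280, (B,merge)→3280, (D,hash)→4980, (B,nl)→7650, (D,nl_idx)→13830, (D,merge)→20430 …(+1); best=2280 via (B,hash)
  {ADE}: card=3750; try (A,hash)→2400, (A,merge)→3350, (A,nl_idx)→6300, (A,nl)→9150, (D,hash)→11100, (D,nl_idx)→64950 …(+2); best=2400 via (A,hash)
  {ABE}: card=37500; try (A,hash)→3180, (B,hash)→9180, (A,merge)→19430, (A,nl_idx)→47580, (A,nl)→76080, (B,merge)→106480 …(+1); best=3180 via (A,hash)
  {BCE}: card=60000; try (C,hash)→5780, (E,hash)→7880, (C,merge)→20880, (E,merge)→23080, (E,nl_idx)→75280, (C,nl)→301080 …(+1); best=5780 via (C,hash)
  {ABDE}: card=18750; try (A,hash)→3630, (B,hash)→6630, (A,merge)→10880, (A,nl_idx)→25530, (A,nl)→39780, (D,hash)→43080 …(+5); best=3630 via (A,hash)
  {BCDE}: card=30000; try (C,hash)→6230, (C,merge)→12330, (D,hash)→68180, (C,nl)→152280, (D,nl_idx)→515780, (D,merge)→1027130 …(+1); best=6230 via (C,hash)
  {ABCE}: card=1500000; try (C,hash)→43880, (A,hash)→66380, (C,merge)→642480, (A,merge)→1026130, (A,nl_idx)→1865780, (A,nl)→3005780 …(+1); best=43880 via (C,hash)
  {ABCDE}: card=750000; try (C,hash)→25580, (A,hash)→36830, (C,merge)→305430, (A,merge)→486580, (A,nl_idx)→936230, (A,nl)→1506230 …(+5); best=25580 via (C,hash)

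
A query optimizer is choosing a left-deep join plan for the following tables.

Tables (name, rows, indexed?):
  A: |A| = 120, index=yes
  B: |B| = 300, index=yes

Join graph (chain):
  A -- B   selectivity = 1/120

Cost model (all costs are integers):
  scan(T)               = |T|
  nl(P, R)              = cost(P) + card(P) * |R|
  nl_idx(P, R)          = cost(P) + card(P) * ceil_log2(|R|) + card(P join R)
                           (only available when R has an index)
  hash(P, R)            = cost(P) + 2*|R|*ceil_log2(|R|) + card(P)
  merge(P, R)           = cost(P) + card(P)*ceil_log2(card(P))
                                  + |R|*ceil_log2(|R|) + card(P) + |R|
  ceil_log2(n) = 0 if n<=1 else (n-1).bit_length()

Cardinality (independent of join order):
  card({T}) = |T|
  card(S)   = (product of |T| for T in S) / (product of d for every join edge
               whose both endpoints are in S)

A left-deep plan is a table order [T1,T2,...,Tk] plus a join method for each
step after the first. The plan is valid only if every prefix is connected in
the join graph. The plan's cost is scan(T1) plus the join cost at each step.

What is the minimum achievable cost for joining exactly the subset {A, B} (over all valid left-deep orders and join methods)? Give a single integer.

Selinger DP over subsets of {A,B}:
  {A}: scan cost=120, card=120
  {B}: scan cost=300, card=300
  {AB}: card=300; try (B,nl_idx)→1500, (A,hash)→2280, (A,nl_idx)→2700, (B,merge)→4080, (A,merge)→4260, (B,hash)→5640 …(+2); best=1500 via (B,nl_idx)

1500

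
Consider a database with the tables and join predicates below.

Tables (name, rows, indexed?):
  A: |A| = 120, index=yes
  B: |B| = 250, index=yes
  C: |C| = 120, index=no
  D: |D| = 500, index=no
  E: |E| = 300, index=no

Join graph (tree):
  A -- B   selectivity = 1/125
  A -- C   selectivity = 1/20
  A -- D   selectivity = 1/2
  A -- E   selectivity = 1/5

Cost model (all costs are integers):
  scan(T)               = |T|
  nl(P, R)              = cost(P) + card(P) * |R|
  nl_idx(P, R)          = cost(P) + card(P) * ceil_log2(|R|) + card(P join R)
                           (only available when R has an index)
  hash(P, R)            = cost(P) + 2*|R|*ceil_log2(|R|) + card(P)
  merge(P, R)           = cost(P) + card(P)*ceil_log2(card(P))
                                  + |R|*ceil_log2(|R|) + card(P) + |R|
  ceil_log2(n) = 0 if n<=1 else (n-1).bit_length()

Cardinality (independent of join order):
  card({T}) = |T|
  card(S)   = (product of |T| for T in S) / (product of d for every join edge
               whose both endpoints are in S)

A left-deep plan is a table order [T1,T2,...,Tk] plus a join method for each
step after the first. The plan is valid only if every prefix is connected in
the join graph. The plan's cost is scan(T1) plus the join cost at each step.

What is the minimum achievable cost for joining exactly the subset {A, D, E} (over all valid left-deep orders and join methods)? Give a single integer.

Selinger DP over subsets of {A,D,E}:
  {A}: scan cost=120, card=120
  {D}: scan cost=500, card=500
  {E}: scan cost=300, card=300
  {AD}: card=30000; try (A,hash)→2680, (D,merge)→6080, (A,merge)→6460, (D,hash)→9240, (A,nl_idx)→34000, (D,nl)→60120 …(+1); best=2680 via (A,hash)
  {AE}: card=7200; try (A,hash)→2280, (E,merge)→4080, (A,merge)→4260, (E,hash)→5640, (A,nl_idx)→9600, (E,nl)→36120 …(+1); best=2280 via (A,hash)
  {ADE}: card=1800000; try (D,hash)→18480, (E,hash)→38080, (D,merge)→108080, (E,merge)→485680, (D,nl)→3602280, (E,nl)→9002680; best=18480 via (D,hash)

18480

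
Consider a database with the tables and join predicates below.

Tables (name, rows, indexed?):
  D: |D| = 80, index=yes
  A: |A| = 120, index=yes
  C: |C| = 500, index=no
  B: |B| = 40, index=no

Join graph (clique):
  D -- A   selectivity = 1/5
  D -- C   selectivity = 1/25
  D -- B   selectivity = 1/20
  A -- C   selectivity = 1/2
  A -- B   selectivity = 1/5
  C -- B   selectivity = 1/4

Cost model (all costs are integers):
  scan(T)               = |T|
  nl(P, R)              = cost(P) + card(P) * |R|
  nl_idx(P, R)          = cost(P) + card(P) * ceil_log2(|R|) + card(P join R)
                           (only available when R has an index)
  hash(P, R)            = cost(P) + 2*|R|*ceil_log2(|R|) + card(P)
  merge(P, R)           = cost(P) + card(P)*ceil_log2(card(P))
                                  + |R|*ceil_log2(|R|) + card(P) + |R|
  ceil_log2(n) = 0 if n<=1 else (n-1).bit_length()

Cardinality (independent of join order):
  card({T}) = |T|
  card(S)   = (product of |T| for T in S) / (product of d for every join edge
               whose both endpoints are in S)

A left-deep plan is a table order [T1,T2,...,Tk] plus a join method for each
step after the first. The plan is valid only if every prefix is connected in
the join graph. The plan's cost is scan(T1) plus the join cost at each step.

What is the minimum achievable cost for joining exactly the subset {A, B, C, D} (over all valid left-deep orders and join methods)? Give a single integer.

Selinger DP over subsets of {A,B,C,D}:
  {D}: scan cost=80, card=80
  {A}: scan cost=120, card=120
  {C}: scan cost=500, card=500
  {B}: scan cost=40, card=40
  {AD}: card=1920; try (D,hash)→1360, (A,merge)→1680, (D,merge)→1720, (A,hash)→1840, (A,nl_idx)→2560, (D,nl_idx)→2880 …(+2); best=1360 via (D,hash)
  {CD}: card=1600; try (D,hash)→2120, (D,nl_idx)→5600, (C,merge)→5720, (D,merge)→6140, (C,hash)→9160, (C,nl)→40080 …(+1); best=2120 via (D,hash)
  {BD}: card=160; try (D,nl_idx)→480, (B,hash)→640, (D,merge)→960, (B,merge)→1000, (D,hash)→1200, (D,nl)→3240 …(+1); best=480 via (D,nl_idx)
  {AC}: card=30000; try (A,hash)→2680, (C,merge)→6080, (A,merge)→6460, (C,hash)→9240, (A,nl_idx)→34000, (C,nl)→60120 …(+1); best=2680 via (A,hash)
  {AB}: card=960; try (B,hash)→720, (A,merge)→1280, (A,nl_idx)→1280, (B,merge)→1360, (A,hash)→1760, (A,nl)→4840 …(+1); best=720 via (B,hash)
  {BC}: card=5000; try (B,hash)→1480, (C,merge)→5320, (B,merge)→5780, (C,hash)→9080, (C,nl)→20040, (B,nl)→20500; best=1480 via (B,hash)
  {ACD}: card=19200; try (A,hash)→5400, (C,hash)→12280, (A,merge)→22280, (C,merge)→29400, (A,nl_idx)→32520, (D,hash)→33800 …(+5); best=5400 via (A,hash)
  {ABD}: card=768; try (A,hash)→2320, (A,nl_idx)→2368, (D,hash)→2800, (A,merge)→2880, (B,hash)→3760, (D,nl_idx)→8208 …(+5); best=2320 via (A,hash)
  {BCD}: card=800; try (B,hash)→4200, (C,merge)→6920, (D,hash)→7600, (C,hash)→9640, (B,merge)→21600, (D,nl_idx)→37280 …(+4); best=4200 via (B,hash)
  {ABC}: card=60000; try (A,hash)→8160, (C,hash)→10680, (C,merge)→16280, (B,hash)→33160, (A,merge)→72440, (A,nl_idx)→96480 …(+4); best=8160 via (A,hash)
  {ABCD}: card=1920; try (A,hash)→6680, (A,nl_idx)→11720, (C,hash)→12088, (A,merge)→13960, (C,merge)→15768, (B,hash)→25080 …(+8); best=6680 via (A,hash)

6680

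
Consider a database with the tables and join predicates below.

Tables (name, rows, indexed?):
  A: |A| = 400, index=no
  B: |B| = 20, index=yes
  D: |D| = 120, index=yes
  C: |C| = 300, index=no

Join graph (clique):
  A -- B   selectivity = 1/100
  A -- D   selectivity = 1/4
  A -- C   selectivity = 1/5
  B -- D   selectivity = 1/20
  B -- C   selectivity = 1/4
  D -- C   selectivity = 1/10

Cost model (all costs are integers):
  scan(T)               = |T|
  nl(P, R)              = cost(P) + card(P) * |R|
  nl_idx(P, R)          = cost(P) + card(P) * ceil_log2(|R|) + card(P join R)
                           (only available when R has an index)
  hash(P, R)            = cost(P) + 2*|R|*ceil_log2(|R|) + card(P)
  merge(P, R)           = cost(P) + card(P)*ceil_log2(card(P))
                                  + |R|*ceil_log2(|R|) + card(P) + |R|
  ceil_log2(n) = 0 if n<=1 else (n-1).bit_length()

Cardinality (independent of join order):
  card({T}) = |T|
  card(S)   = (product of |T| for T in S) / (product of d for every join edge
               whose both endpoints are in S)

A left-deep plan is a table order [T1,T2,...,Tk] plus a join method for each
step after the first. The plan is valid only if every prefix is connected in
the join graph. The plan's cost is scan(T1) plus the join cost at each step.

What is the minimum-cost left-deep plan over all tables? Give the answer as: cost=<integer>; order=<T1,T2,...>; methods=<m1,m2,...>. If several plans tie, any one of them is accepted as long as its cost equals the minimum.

cost=5640; order=A,B,D,C; methods=hash,nl_idx,merge

Selinger DP (subsets sized 1..n):
  {A}: scan cost=400, card=400
  {B}: scan cost=20, card=20
  {D}: scan cost=120, card=120
  {C}: scan cost=300, card=300
  {AB}: card=80; try (B,hash)→1000, (B,nl_idx)→2480, (A,merge)→4140, (B,merge)→4520, (A,hash)→7240, (A,nl)→8020 …(+1); best=1000 via (B,hash)
  {AD}: card=12000; try (D,hash)→2480, (A,merge)→5080, (D,merge)→5360, (A,hash)→7440, (D,nl_idx)→15200, (A,nl)→48120 …(+1); best=2480 via (D,hash)
  {AC}: card=24000; try (C,hash)→6200, (A,merge)→7300, (C,merge)→7400, (A,hash)→7800, (A,nl)→120300, (C,nl)→120400; best=6200 via (C,hash)
  {BD}: card=120; try (D,nl_idx)→280, (B,hash)→440, (B,nl_idx)→840, (D,merge)→1100, (B,merge)→1200, (D,hash)→1720 …(+2); best=280 via (D,nl_idx)
  {BC}: card=1500; try (B,hash)→800, (C,merge)→3140, (B,nl_idx)→3300, (B,merge)→3420, (C,hash)→5440, (C,nl)→6020 …(+1); best=800 via (B,hash)
  {CD}: card=3600; try (D,hash)→2280, (C,merge)→4080, (D,merge)→4260, (C,hash)→5640, (D,nl_idx)→6000, (C,nl)→36120 …(+1); best=2280 via (D,hash)
  {ABD}: card=120; try (D,nl_idx)→1680, (D,merge)→2600, (D,hash)→2760, (A,merge)→5240, (A,hash)→7600, (D,nl)→10600 …(+5); best=1680 via (D,nl_idx)
  {ABC}: card=1200; try (C,merge)→4640, (C,hash)→6480, (A,hash)→9500, (A,merge)→22800, (C,nl)→25000, (B,hash)→30400 …(+4); best=4640 via (C,merge)
  {ACD}: card=72000; try (A,hash)→13080, (C,hash)→19880, (D,hash)→31880, (A,merge)→53080, (C,merge)→185480, (D,nl_idx)→246200 …(+4); best=13080 via (A,hash)
  {BCD}: card=900; try (D,hash)→3980, (C,merge)→4240, (C,hash)→5800, (B,hash)→6080, (D,nl_idx)→12200, (D,merge)→19760 …(+5); best=3980 via (D,hash)
  {ABCD}: card=180; try (C,merge)→5640, (C,hash)→7200, (D,hash)→7520, (A,hash)→12080, (D,nl_idx)→13220, (A,merge)→17880 …(+8); best=5640 via (C,merge)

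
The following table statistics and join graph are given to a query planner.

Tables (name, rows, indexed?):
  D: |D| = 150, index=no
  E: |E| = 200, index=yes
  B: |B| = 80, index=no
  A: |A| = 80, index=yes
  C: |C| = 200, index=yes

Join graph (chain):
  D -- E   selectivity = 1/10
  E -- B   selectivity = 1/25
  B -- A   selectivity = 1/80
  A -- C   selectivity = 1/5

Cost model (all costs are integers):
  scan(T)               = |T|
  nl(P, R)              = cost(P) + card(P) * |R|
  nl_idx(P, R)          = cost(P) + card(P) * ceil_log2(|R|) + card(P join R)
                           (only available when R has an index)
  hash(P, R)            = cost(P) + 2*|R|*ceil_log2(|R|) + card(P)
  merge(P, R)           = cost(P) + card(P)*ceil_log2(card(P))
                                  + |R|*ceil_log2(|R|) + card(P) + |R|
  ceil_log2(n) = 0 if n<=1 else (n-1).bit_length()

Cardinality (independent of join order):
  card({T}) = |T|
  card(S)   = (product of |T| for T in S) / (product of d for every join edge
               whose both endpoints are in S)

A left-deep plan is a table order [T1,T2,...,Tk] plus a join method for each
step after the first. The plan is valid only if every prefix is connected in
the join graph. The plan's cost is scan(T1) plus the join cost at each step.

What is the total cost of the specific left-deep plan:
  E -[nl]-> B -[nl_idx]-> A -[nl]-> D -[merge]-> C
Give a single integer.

263120

step 1: scan E: cost=200, card=200
step 2: join B via nl
    card(P join B) = 200*80/(25) = 640
    cost = 200 + 200*80 = 16200
step 3: join A via nl_idx
    card(P join A) = 640*80/(80) = 640
    cost = 16200 + 640*7 + 640 = 21320
step 4: join D via nl
    card(P join D) = 640*150/(10) = 9600
    cost = 21320 + 640*150 = 117320
step 5: join C via merge
    card(P join C) = 9600*200/(5) = 384000
    cost = 117320 + 9600*14 + 200*8 + 9600 + 200 = 263120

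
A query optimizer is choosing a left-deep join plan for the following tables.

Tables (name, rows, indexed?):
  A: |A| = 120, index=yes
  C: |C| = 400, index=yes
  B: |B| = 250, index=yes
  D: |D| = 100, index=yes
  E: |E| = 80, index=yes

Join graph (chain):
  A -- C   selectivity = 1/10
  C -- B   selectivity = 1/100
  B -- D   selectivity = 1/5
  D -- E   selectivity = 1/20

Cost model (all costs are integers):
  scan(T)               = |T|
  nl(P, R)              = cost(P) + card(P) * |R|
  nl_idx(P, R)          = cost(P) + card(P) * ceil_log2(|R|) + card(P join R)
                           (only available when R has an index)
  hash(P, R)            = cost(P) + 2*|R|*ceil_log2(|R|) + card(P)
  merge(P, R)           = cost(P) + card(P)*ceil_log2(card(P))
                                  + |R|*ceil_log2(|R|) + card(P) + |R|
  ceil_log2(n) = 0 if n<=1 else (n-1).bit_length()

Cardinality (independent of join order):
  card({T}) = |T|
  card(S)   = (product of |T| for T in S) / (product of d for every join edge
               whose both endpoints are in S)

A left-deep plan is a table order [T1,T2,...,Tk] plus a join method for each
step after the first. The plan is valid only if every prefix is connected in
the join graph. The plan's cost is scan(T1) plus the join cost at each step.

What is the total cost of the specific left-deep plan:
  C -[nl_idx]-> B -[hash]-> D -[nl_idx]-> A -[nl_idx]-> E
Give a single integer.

step 1: scan C: cost=400, card=400
step 2: join B via nl_idx
    card(P join B) = 400*250/(100) = 1000
    cost = 400 + 400*8 + 1000 = 4600
step 3: join D via hash
    card(P join D) = 1000*100/(5) = 20000
    cost = 4600 + 2*100*7 + 1000 = 7000
step 4: join A via nl_idx
    card(P join A) = 20000*120/(10) = 240000
    cost = 7000 + 20000*7 + 240000 = 387000
step 5: join E via nl_idx
    card(P join E) = 240000*80/(20) = 960000
    cost = 387000 + 240000*7 + 960000 = 3027000

3027000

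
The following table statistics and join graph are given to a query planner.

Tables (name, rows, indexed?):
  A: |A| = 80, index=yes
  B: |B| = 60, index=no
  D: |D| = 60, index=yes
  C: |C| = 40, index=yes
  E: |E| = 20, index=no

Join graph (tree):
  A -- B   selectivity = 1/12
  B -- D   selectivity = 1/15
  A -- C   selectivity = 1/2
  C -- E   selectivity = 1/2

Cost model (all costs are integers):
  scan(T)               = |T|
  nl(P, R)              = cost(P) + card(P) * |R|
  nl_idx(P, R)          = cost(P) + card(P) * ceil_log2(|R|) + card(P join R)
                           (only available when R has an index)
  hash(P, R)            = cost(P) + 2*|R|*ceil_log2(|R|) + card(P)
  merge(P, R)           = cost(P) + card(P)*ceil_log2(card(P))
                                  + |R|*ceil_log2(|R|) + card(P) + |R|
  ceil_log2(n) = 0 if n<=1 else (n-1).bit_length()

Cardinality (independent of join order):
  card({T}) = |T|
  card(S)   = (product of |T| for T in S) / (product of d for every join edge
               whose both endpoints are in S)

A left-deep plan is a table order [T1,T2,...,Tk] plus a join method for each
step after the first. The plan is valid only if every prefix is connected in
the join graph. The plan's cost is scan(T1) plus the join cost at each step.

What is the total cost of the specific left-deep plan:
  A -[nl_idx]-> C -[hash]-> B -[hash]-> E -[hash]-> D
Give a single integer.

93400

step 1: scan A: cost=80, card=80
step 2: join C via nl_idx
    card(P join C) = 80*40/(2) = 1600
    cost = 80 + 80*6 + 1600 = 2160
step 3: join B via hash
    card(P join B) = 1600*60/(12) = 8000
    cost = 2160 + 2*60*6 + 1600 = 4480
step 4: join E via hash
    card(P join E) = 8000*20/(2) = 80000
    cost = 4480 + 2*20*5 + 8000 = 12680
step 5: join D via hash
    card(P join D) = 80000*60/(15) = 320000
    cost = 12680 + 2*60*6 + 80000 = 93400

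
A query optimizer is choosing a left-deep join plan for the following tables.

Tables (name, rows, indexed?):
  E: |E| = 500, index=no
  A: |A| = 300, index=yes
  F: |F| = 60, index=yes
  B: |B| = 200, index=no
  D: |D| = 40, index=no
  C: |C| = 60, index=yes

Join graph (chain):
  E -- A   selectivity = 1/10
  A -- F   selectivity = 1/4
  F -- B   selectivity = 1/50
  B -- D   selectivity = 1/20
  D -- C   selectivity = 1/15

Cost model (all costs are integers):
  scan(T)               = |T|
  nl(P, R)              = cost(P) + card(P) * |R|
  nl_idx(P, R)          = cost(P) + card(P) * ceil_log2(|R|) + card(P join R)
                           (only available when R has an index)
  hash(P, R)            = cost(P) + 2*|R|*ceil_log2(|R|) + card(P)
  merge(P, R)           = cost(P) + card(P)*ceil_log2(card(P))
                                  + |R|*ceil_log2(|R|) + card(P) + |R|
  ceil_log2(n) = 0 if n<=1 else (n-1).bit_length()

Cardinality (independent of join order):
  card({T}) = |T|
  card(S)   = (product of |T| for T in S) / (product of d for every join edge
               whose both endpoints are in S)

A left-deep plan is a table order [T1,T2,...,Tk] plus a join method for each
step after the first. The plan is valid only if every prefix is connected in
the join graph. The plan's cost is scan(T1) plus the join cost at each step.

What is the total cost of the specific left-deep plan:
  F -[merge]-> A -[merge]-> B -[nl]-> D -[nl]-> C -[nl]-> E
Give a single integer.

74948280

step 1: scan F: cost=60, card=60
step 2: join A via merge
    card(P join A) = 60*300/(4) = 4500
    cost = 60 + 60*6 + 300*9 + 60 + 300 = 3480
step 3: join B via merge
    card(P join B) = 4500*200/(50) = 18000
    cost = 3480 + 4500*13 + 200*8 + 4500 + 200 = 68280
step 4: join D via nl
    card(P join D) = 18000*40/(20) = 36000
    cost = 68280 + 18000*40 = 788280
step 5: join C via nl
    card(P join C) = 36000*60/(15) = 144000
    cost = 788280 + 36000*60 = 2948280
step 6: join E via nl
    card(P join E) = 144000*500/(10) = 7200000
    cost = 2948280 + 144000*500 = 74948280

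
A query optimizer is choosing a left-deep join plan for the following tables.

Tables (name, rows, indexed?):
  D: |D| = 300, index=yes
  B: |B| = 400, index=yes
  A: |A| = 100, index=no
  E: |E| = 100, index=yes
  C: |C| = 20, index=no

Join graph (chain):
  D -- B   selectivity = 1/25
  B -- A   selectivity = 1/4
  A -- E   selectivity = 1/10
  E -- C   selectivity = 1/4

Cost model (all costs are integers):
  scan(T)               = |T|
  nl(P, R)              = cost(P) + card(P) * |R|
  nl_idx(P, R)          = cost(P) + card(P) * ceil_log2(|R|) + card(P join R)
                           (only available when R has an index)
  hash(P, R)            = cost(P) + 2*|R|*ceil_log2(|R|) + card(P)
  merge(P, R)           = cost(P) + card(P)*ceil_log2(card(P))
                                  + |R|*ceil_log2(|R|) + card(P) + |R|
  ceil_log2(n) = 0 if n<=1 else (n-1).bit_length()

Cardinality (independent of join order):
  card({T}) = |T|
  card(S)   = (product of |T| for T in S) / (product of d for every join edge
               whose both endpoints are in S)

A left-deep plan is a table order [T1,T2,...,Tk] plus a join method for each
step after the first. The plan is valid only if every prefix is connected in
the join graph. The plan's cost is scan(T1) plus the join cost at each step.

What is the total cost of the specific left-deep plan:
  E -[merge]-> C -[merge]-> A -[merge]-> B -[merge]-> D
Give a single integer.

10083820

step 1: scan E: cost=100, card=100
step 2: join C via merge
    card(P join C) = 100*20/(4) = 500
    cost = 100 + 100*7 + 20*5 + 100 + 20 = 1020
step 3: join A via merge
    card(P join A) = 500*100/(10) = 5000
    cost = 1020 + 500*9 + 100*7 + 500 + 100 = 6820
step 4: join B via merge
    card(P join B) = 5000*400/(4) = 500000
    cost = 6820 + 5000*13 + 400*9 + 5000 + 400 = 80820
step 5: join D via merge
    card(P join D) = 500000*300/(25) = 6000000
    cost = 80820 + 500000*19 + 300*9 + 500000 + 300 = 10083820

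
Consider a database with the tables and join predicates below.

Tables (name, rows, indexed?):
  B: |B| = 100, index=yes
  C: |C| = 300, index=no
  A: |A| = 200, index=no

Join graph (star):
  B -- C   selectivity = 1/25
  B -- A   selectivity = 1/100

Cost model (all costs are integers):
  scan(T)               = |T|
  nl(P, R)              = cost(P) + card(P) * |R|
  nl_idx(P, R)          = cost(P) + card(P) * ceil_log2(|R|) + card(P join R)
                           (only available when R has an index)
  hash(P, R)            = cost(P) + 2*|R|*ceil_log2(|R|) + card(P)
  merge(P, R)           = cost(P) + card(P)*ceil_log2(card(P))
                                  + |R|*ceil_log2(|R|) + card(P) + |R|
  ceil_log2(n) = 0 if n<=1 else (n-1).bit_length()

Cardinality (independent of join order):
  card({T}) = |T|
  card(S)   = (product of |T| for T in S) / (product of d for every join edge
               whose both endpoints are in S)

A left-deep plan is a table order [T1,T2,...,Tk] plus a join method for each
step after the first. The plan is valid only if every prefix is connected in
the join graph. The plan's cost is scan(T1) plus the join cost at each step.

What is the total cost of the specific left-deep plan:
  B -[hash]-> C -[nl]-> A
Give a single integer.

245600

step 1: scan B: cost=100, card=100
step 2: join C via hash
    card(P join C) = 100*300/(25) = 1200
    cost = 100 + 2*300*9 + 100 = 5600
step 3: join A via nl
    card(P join A) = 1200*200/(100) = 2400
    cost = 5600 + 1200*200 = 245600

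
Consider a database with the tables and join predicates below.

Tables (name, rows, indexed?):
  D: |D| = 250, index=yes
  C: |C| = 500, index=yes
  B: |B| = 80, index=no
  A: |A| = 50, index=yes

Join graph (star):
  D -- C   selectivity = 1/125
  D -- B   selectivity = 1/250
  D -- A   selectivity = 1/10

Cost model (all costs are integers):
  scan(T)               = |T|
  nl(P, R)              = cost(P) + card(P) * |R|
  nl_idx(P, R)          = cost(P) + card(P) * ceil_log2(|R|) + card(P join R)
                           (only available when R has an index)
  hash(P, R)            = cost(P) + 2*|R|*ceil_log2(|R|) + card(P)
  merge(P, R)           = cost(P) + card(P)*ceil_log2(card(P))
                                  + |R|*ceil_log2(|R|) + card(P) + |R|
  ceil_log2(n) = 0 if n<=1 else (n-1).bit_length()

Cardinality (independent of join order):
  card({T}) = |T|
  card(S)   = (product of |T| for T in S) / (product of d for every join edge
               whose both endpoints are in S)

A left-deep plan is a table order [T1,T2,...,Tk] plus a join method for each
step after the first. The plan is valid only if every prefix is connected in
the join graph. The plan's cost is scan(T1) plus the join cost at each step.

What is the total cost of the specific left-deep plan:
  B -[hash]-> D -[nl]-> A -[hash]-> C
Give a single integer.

17560

step 1: scan B: cost=80, card=80
step 2: join D via hash
    card(P join D) = 80*250/(250) = 80
    cost = 80 + 2*250*8 + 80 = 4160
step 3: join A via nl
    card(P join A) = 80*50/(10) = 400
    cost = 4160 + 80*50 = 8160
step 4: join C via hash
    card(P join C) = 400*500/(125) = 1600
    cost = 8160 + 2*500*9 + 400 = 17560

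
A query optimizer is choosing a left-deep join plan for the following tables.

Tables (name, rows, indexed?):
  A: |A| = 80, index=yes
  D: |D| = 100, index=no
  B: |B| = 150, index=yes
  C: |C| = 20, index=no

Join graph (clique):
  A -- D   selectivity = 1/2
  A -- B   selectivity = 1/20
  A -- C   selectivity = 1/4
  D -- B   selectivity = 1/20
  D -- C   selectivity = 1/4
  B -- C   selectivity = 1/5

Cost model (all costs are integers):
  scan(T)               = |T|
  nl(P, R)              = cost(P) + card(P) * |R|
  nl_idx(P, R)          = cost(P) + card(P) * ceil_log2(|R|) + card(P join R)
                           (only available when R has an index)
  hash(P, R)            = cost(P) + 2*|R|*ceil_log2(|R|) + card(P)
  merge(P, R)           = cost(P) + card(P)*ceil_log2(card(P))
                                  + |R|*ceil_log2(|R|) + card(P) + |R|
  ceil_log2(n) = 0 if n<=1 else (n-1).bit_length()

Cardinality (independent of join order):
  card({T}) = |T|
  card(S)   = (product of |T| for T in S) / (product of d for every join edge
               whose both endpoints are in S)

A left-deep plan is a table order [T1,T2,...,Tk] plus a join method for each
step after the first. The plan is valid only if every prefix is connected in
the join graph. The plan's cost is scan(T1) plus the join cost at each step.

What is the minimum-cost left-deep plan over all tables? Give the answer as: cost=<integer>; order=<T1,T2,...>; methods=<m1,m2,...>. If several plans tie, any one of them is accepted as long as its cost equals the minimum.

cost=4120; order=A,B,C,D; methods=nl_idx,hash,hash

Selinger DP (subsets sized 1..n):
  {A}: scan cost=80, card=80
  {D}: scan cost=100, card=100
  {B}: scan cost=150, card=150
  {C}: scan cost=20, card=20
  {AD}: card=4000; try (A,hash)→1320, (D,merge)→1520, (A,merge)→1540, (D,hash)→1560, (A,nl_idx)→4800, (D,nl)→8080 …(+1); best=1320 via (A,hash)
  {AB}: card=600; try (B,nl_idx)→1320, (A,hash)→1420, (A,nl_idx)→1800, (B,merge)→2070, (A,merge)→2140, (B,hash)→2560 …(+2); best=1320 via (B,nl_idx)
  {AC}: card=400; try (C,hash)→360, (A,nl_idx)→560, (A,merge)→780, (C,merge)→840, (A,hash)→1160, (A,nl)→1620 …(+1); best=360 via (C,hash)
  {BD}: card=750; try (B,nl_idx)→1650, (D,hash)→1700, (B,merge)→2250, (D,merge)→2300, (B,hash)→2600, (B,nl)→15100 …(+1); best=1650 via (B,nl_idx)
  {CD}: card=500; try (C,hash)→400, (D,merge)→940, (C,merge)→1020, (D,hash)→1440, (D,nl)→2020, (C,nl)→2100; best=400 via (C,hash)
  {BC}: card=600; try (C,hash)→500, (B,nl_idx)→780, (B,merge)→1490, (C,merge)→1620, (B,hash)→2440, (B,nl)→3020 …(+1); best=500 via (C,hash)
  {ABD}: card=1500; try (D,hash)→3320, (A,hash)→3520, (B,hash)→7720, (A,nl_idx)→8400, (D,merge)→8720, (A,merge)→10540 …(+5); best=3320 via (D,hash)
  {ACD}: card=5000; try (A,hash)→2020, (D,hash)→2160, (D,merge)→5160, (C,hash)→5520, (A,merge)→6040, (A,nl_idx)→8900 …(+4); best=2020 via (A,hash)
  {ABC}: card=600; try (C,hash)→2120, (A,hash)→2220, (B,hash)→3160, (B,nl_idx)→4160, (A,nl_idx)→5300, (B,merge)→5710 …(+5); best=2120 via (C,hash)
  {BCD}: card=750; try (D,hash)→2500, (C,hash)→2600, (B,hash)→3300, (B,nl_idx)→5150, (B,merge)→6750, (D,merge)→7900 …(+4); best=2500 via (D,hash)
  {ABCD}: card=375; try (D,hash)→4120, (A,hash)→4370, (C,hash)→5020, (A,nl_idx)→8125, (B,hash)→9420, (D,merge)→9520 …(+8); best=4120 via (D,hash)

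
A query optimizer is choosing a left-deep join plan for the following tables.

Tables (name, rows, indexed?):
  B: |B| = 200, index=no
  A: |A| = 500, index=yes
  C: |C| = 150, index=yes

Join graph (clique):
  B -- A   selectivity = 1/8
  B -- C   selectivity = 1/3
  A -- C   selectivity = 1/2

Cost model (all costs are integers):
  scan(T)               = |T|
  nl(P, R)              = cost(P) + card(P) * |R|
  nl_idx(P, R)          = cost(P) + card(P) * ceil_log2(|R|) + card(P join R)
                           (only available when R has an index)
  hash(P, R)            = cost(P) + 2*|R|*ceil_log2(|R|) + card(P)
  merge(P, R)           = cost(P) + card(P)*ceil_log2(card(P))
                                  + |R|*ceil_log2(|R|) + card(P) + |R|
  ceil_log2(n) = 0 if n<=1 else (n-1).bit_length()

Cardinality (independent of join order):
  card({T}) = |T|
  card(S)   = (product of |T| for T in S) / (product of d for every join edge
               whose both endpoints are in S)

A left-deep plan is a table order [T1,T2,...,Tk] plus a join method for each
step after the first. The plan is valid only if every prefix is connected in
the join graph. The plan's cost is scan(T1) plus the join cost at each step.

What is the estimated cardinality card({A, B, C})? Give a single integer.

Tables in S: A(500), B(200), C(150)
Edges inside S: B-A(d=8), B-C(d=3), A-C(d=2)
numerator = 500 * 200 * 150 = 15000000
denominator = 8 * 3 * 2 = 48
card(S) = 15000000 / 48 = 312500

312500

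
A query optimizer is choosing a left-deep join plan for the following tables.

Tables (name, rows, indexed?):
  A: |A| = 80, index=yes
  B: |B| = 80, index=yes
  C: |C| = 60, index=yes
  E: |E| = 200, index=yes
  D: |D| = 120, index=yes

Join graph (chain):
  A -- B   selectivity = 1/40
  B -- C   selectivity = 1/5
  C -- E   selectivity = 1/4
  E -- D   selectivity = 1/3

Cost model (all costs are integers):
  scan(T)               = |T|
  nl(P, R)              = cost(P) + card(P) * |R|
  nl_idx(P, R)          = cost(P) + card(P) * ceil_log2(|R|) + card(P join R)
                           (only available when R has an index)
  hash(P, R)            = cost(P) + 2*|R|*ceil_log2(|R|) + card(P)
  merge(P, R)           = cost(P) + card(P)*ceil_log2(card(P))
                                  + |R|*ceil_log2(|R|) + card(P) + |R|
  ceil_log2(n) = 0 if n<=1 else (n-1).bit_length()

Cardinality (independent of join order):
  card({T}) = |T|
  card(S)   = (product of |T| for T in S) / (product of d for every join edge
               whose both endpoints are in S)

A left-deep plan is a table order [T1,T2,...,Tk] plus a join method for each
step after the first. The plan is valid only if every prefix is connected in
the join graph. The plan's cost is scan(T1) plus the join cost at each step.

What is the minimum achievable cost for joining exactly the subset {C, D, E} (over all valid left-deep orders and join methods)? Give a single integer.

Selinger DP over subsets of {C,D,E}:
  {C}: scan cost=60, card=60
  {E}: scan cost=200, card=200
  {D}: scan cost=120, card=120
  {CE}: card=3000; try (C,hash)→1120, (E,merge)→2280, (C,merge)→2420, (E,hash)→3320, (E,nl_idx)→3540, (C,nl_idx)→4400 …(+2); best=1120 via (C,hash)
  {DE}: card=8000; try (D,hash)→2080, (E,merge)→2880, (D,merge)→2960, (E,hash)→3440, (E,nl_idx)→9080, (D,nl_idx)→9600 …(+2); best=2080 via (D,hash)
  {CDE}: card=120000; try (D,hash)→5800, (C,hash)→10800, (D,merge)→41080, (C,merge)→114500, (D,nl_idx)→142120, (C,nl_idx)→170080 …(+2); best=5800 via (D,hash)

5800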